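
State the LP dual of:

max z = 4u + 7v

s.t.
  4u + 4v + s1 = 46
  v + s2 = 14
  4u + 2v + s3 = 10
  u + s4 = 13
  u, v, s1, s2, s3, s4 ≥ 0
Minimize: z = 46y1 + 14y2 + 10y3 + 13y4

Subject to:
  C1: -4y1 - 4y3 - y4 ≤ -4
  C2: -4y1 - y2 - 2y3 ≤ -7
  y1, y2, y3, y4 ≥ 0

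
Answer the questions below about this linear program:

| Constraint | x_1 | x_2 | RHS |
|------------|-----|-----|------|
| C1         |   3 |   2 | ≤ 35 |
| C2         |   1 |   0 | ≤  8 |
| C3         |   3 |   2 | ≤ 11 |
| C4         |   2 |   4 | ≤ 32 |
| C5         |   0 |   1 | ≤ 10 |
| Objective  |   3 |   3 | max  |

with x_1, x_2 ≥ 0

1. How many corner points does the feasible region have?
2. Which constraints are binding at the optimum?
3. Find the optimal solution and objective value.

1. 3
2. C3, x_1 ≥ 0
3. x_1 = 0, x_2 = 5.5, z = 16.5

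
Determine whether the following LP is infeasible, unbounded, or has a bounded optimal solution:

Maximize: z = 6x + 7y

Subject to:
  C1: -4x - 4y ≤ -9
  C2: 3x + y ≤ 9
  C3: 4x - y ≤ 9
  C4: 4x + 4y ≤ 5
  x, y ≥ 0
C4 requires 4x + 4y ≤ 5, while C1 (-4x - 4y ≤ -9) is equivalent to 4x + 4y ≥ 9. Together they would need 9 ≤ 4x + 4y ≤ 5, which is impossible since 9 > 5. No point satisfies all constraints.

Infeasible: no point satisfies all constraints simultaneously.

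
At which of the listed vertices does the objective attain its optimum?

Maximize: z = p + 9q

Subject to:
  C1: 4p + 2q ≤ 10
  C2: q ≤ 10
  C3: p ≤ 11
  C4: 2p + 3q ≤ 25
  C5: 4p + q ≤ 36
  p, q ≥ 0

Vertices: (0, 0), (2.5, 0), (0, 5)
(0, 5) with z = 45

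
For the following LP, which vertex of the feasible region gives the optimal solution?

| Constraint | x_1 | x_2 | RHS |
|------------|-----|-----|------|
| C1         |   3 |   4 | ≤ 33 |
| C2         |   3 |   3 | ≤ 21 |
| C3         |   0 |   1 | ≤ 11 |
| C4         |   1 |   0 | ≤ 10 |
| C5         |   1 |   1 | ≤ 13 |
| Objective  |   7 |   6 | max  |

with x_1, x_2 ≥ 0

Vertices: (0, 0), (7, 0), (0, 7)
(7, 0) with z = 49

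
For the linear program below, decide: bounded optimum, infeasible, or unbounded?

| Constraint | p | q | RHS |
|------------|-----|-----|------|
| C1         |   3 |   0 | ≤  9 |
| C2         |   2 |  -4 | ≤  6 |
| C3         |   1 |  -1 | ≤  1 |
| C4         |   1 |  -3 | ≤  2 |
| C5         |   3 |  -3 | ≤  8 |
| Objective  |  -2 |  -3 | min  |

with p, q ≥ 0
Feasible point: (0, 0) satisfies every constraint, so the LP is feasible.
Direction d = (0, 1): for each constraint row a, a·d ≤ 0 —
  (3)(0) + (0)(1) = 0 ≤ 0
  (2)(0) + (-4)(1) = -4 ≤ 0
  (1)(0) + (-1)(1) = -1 ≤ 0
  (1)(0) + (-3)(1) = -3 ≤ 0
  (3)(0) + (-3)(1) = -3 ≤ 0
and d ≥ 0, so (0, 0) + t·d stays feasible for every t ≥ 0. Along this ray z = -2p - 3q changes by -3 per unit t, so z → −∞.

Unbounded: there is a feasible ray along which z → −∞.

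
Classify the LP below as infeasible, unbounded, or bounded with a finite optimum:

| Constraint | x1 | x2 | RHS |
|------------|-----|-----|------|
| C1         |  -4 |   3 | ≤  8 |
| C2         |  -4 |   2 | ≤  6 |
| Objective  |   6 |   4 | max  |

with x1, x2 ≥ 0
Feasible point: (0, 0) satisfies every constraint, so the LP is feasible.
Direction d = (1, 0): for each constraint row a, a·d ≤ 0 —
  (-4)(1) + (3)(0) = -4 ≤ 0
  (-4)(1) + (2)(0) = -4 ≤ 0
and d ≥ 0, so (0, 0) + t·d stays feasible for every t ≥ 0. Along this ray z = 6x1 + 4x2 changes by 6 per unit t, so z → +∞.

Unbounded: there is a feasible ray along which z → +∞.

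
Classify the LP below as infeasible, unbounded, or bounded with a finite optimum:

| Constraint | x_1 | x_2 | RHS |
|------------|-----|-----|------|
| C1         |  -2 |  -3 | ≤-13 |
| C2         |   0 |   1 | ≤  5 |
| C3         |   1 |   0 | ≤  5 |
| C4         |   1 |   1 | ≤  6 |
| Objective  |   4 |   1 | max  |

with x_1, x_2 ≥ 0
The point (5, 1) satisfies every constraint, so the LP is feasible; the constraints give x_1 ≤ 5 and x_2 ≤ 5, which with x_1, x_2 ≥ 0 keep the feasible region inside a bounded box. A feasible, bounded LP attains a finite optimum at a vertex.

Evaluating z = 4x_1 + x_2 at each vertex:
  (5, 1): z = 21
  (1, 5): z = 9
  (0, 5): z = 5
  (0, 4.333): z = 4.333

Feasible with finite optimum z* = 21 at (5, 1).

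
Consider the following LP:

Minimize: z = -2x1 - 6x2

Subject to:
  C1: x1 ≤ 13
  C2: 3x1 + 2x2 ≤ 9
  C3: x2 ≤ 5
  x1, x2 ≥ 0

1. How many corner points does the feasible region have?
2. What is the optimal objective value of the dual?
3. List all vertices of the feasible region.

1. 3
2. -27 (by strong duality, equal to the primal optimum)
3. (0, 0), (3, 0), (0, 4.5)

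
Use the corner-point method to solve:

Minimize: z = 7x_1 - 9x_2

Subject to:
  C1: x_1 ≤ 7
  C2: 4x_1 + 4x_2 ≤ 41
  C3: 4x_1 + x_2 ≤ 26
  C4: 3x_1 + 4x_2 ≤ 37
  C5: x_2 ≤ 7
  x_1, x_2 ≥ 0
Each vertex is the intersection of two constraint boundaries that also satisfies all remaining constraints:
  x_1 = 0 and x_2 = 0 → (0, 0)
  4x_1 + x_2 = 26 and x_2 = 0 → (6.5, 0)
  4x_1 + 4x_2 = 41 and 4x_1 + x_2 = 26 → (5.25, 5)
  4x_1 + 4x_2 = 41 and 3x_1 + 4x_2 = 37 → (4, 6.25)
  3x_1 + 4x_2 = 37 and x_2 = 7 → (3, 7)
  x_2 = 7 and x_1 = 0 → (0, 7)

Evaluating z = 7x_1 - 9x_2 at each vertex:
  (0, 0): z = 0
  (6.5, 0): z = 45.5
  (5.25, 5): z = -8.25
  (4, 6.25): z = -28.25
  (3, 7): z = -42
  (0, 7): z = -63

The minimum is at (0, 7) with z = -63.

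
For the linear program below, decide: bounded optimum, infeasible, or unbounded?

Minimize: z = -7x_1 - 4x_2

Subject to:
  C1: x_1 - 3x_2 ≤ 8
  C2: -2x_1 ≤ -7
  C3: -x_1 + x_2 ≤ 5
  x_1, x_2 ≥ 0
Feasible point: (4, 0) satisfies every constraint, so the LP is feasible.
Direction d = (1, 1): for each constraint row a, a·d ≤ 0 —
  (1)(1) + (-3)(1) = -2 ≤ 0
  (-2)(1) + (0)(1) = -2 ≤ 0
  (-1)(1) + (1)(1) = 0 ≤ 0
and d ≥ 0, so (4, 0) + t·d stays feasible for every t ≥ 0. Along this ray z = -7x_1 - 4x_2 changes by -11 per unit t, so z → −∞.

The LP is unbounded; z can be made arbitrarily small.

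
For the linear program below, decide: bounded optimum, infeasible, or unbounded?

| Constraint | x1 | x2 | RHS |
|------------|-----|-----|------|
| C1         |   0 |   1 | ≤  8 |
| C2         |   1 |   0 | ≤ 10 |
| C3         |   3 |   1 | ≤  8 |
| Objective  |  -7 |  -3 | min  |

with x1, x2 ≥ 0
The point (0, 8) satisfies every constraint, so the LP is feasible; the constraints give x1 ≤ 10 and x2 ≤ 8, which with x1, x2 ≥ 0 keep the feasible region inside a bounded box. A feasible, bounded LP attains a finite optimum at a vertex.

Evaluating z = -7x1 - 3x2 at each vertex:
  (0, 0): z = 0
  (2.667, 0): z = -18.67
  (0, 8): z = -24

Feasible with finite optimum z* = -24 at (0, 8).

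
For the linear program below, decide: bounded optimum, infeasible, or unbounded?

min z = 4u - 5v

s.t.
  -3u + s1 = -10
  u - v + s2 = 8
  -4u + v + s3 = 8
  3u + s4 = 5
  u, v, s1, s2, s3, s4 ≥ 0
The row 3u + s4 = 5 with s4 ≥ 0 requires 3u ≤ 5, while the row -3u + s1 = -10 with s1 ≥ 0 is equivalent to 3u ≥ 10. Together they would need 10 ≤ 3u ≤ 5, which is impossible since 10 > 5. No point satisfies all constraints.

Infeasible: no point satisfies all constraints simultaneously.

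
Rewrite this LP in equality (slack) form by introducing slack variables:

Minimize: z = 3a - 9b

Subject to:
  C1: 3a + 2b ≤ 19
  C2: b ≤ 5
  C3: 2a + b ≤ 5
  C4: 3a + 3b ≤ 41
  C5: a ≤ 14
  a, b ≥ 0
min z = 3a - 9b

s.t.
  3a + 2b + s1 = 19
  b + s2 = 5
  2a + b + s3 = 5
  3a + 3b + s4 = 41
  a + s5 = 14
  a, b, s1, s2, s3, s4, s5 ≥ 0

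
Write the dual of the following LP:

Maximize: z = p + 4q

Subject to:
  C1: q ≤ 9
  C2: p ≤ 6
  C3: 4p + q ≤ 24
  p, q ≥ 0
Minimize: z = 9y1 + 6y2 + 24y3

Subject to:
  C1: -y2 - 4y3 ≤ -1
  C2: -y1 - y3 ≤ -4
  y1, y2, y3 ≥ 0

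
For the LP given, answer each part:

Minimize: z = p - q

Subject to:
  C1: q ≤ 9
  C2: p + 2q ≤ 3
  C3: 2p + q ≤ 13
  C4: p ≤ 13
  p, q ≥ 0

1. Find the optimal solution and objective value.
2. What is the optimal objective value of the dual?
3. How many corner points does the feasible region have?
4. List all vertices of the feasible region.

1. p = 0, q = 1.5, z = -1.5
2. -1.5 (by strong duality, equal to the primal optimum)
3. 3
4. (0, 0), (3, 0), (0, 1.5)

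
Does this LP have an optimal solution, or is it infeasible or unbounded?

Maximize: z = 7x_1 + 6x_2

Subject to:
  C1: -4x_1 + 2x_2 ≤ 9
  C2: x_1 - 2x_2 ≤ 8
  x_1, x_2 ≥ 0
Feasible point: (0, 0) satisfies every constraint, so the LP is feasible.
Direction d = (1, 1): for each constraint row a, a·d ≤ 0 —
  (-4)(1) + (2)(1) = -2 ≤ 0
  (1)(1) + (-2)(1) = -1 ≤ 0
and d ≥ 0, so (0, 0) + t·d stays feasible for every t ≥ 0. Along this ray z = 7x_1 + 6x_2 changes by 13 per unit t, so z → +∞.

Unbounded: there is a feasible ray along which z → +∞.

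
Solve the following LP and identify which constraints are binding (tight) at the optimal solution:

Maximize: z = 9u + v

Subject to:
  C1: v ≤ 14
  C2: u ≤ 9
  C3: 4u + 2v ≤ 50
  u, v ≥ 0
Optimal: u = 9, v = 7
Slack at optimum:
  C1: slack = 7
  C2: slack = 0 (binding)
  C3: slack = 0 (binding)
  u ≥ 0: u = 9
  v ≥ 0: v = 7
Binding constraints: C2, C3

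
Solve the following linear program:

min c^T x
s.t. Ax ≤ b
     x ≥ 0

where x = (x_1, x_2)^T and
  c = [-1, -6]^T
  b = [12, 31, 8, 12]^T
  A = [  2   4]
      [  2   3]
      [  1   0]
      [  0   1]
Each vertex is the intersection of two constraint boundaries that also satisfies all remaining constraints:
  x_1 = 0 and x_2 = 0 → (0, 0)
  2x_1 + 4x_2 = 12 and x_2 = 0 → (6, 0)
  2x_1 + 4x_2 = 12 and x_1 = 0 → (0, 3)

Evaluating z = -x_1 - 6x_2 at each vertex:
  (0, 0): z = 0
  (6, 0): z = -6
  (0, 3): z = -18

The minimum is at (0, 3) with z = -18.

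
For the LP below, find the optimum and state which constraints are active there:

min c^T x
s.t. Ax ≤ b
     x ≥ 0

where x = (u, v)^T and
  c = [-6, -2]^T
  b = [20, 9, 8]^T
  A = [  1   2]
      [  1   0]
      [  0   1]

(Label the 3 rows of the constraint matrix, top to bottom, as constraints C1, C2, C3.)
Optimal: u = 9, v = 5.5
Slack at optimum:
  C1: slack = 0 (binding)
  C2: slack = 0 (binding)
  C3: slack = 2.5
  u ≥ 0: u = 9
  v ≥ 0: v = 5.5
Binding constraints: C1, C2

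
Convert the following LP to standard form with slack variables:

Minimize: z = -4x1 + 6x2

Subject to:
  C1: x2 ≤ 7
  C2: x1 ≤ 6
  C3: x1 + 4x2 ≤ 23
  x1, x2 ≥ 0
min z = -4x1 + 6x2

s.t.
  x2 + s1 = 7
  x1 + s2 = 6
  x1 + 4x2 + s3 = 23
  x1, x2, s1, s2, s3 ≥ 0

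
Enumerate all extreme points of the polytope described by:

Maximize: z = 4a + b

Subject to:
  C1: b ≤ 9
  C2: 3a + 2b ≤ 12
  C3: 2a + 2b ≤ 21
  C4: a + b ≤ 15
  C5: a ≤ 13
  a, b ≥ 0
Each vertex is the intersection of two constraint boundaries that also satisfies all remaining constraints:
  a = 0 and b = 0 → (0, 0)
  3a + 2b = 12 and b = 0 → (4, 0)
  3a + 2b = 12 and a = 0 → (0, 6)

Vertices: (0, 0), (4, 0), (0, 6)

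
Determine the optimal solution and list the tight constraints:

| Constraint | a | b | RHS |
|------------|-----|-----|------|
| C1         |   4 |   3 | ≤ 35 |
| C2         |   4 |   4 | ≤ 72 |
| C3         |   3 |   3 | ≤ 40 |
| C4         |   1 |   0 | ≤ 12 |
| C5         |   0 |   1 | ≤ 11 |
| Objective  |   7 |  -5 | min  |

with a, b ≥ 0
Optimal: a = 0, b = 11
Binding: C5, a ≥ 0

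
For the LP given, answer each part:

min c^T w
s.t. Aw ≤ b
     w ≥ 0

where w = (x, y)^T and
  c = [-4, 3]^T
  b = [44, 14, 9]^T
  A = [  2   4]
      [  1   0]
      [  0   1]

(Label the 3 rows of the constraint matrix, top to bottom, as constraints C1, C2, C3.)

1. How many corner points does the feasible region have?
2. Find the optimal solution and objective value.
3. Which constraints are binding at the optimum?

1. 5
2. x = 14, y = 0, z = -56
3. C2, y ≥ 0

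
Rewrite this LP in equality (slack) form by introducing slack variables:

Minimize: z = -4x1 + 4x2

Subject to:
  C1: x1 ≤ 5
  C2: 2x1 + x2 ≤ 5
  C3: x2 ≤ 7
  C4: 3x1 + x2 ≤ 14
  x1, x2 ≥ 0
min z = -4x1 + 4x2

s.t.
  x1 + s1 = 5
  2x1 + x2 + s2 = 5
  x2 + s3 = 7
  3x1 + x2 + s4 = 14
  x1, x2, s1, s2, s3, s4 ≥ 0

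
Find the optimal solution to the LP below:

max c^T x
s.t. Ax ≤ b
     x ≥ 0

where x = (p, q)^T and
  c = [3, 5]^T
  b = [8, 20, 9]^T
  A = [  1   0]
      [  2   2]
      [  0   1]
Each vertex is the intersection of two constraint boundaries that also satisfies all remaining constraints:
  p = 0 and q = 0 → (0, 0)
  p = 8 and q = 0 → (8, 0)
  p = 8 and 2p + 2q = 20 → (8, 2)
  2p + 2q = 20 and q = 9 → (1, 9)
  q = 9 and p = 0 → (0, 9)

Evaluating z = 3p + 5q at each vertex:
  (0, 0): z = 0
  (8, 0): z = 24
  (8, 2): z = 34
  (1, 9): z = 48
  (0, 9): z = 45

The maximum is at (1, 9) with z = 48.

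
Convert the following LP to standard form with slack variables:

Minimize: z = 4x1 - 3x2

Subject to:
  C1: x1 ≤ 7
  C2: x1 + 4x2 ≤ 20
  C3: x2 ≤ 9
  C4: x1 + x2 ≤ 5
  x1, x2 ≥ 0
min z = 4x1 - 3x2

s.t.
  x1 + s1 = 7
  x1 + 4x2 + s2 = 20
  x2 + s3 = 9
  x1 + x2 + s4 = 5
  x1, x2, s1, s2, s3, s4 ≥ 0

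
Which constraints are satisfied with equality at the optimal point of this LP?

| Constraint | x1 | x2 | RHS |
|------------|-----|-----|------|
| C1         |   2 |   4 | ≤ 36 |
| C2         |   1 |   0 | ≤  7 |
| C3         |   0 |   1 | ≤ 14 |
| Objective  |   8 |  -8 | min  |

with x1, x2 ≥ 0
Optimal: x1 = 0, x2 = 9
Slack at optimum:
  C1: slack = 0 (binding)
  C2: slack = 7
  C3: slack = 5
  x1 ≥ 0: x1 = 0 (binding)
  x2 ≥ 0: x2 = 9
Binding constraints: C1, x1 ≥ 0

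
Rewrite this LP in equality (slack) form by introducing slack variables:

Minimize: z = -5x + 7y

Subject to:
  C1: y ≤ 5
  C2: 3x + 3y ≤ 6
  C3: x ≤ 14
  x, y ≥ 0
min z = -5x + 7y

s.t.
  y + s1 = 5
  3x + 3y + s2 = 6
  x + s3 = 14
  x, y, s1, s2, s3 ≥ 0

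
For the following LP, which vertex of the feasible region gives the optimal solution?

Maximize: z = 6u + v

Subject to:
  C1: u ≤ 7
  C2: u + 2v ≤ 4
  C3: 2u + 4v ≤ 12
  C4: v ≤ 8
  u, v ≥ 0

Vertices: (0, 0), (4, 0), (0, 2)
Evaluating z = 6u + v at each vertex:
  (0, 0): z = 0
  (4, 0): z = 24
  (0, 2): z = 2

The largest value is z = 24, attained at (4, 0).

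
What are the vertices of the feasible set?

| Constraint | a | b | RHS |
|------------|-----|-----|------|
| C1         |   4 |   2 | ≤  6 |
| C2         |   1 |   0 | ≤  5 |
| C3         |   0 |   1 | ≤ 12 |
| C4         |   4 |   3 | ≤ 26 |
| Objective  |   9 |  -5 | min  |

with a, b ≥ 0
Each vertex is the intersection of two constraint boundaries that also satisfies all remaining constraints:
  a = 0 and b = 0 → (0, 0)
  4a + 2b = 6 and b = 0 → (1.5, 0)
  4a + 2b = 6 and a = 0 → (0, 3)

Vertices: (0, 0), (1.5, 0), (0, 3)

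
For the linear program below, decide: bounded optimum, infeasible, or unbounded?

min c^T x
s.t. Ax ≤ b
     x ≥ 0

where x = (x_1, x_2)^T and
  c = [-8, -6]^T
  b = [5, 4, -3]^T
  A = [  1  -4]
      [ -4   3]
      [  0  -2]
Feasible point: (1, 2) satisfies every constraint, so the LP is feasible.
Direction d = (1, 1): for each constraint row a, a·d ≤ 0 —
  (1)(1) + (-4)(1) = -3 ≤ 0
  (-4)(1) + (3)(1) = -1 ≤ 0
  (0)(1) + (-2)(1) = -2 ≤ 0
and d ≥ 0, so (1, 2) + t·d stays feasible for every t ≥ 0. Along this ray z = -8x_1 - 6x_2 changes by -14 per unit t, so z → −∞.

Unbounded: there is a feasible ray along which z → −∞.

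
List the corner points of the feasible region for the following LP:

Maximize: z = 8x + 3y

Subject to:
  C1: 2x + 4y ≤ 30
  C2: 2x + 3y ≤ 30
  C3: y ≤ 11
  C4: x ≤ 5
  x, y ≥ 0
Each vertex is the intersection of two constraint boundaries that also satisfies all remaining constraints:
  x = 0 and y = 0 → (0, 0)
  x = 5 and y = 0 → (5, 0)
  2x + 4y = 30 and x = 5 → (5, 5)
  2x + 4y = 30 and x = 0 → (0, 7.5)

Vertices: (0, 0), (5, 0), (5, 5), (0, 7.5)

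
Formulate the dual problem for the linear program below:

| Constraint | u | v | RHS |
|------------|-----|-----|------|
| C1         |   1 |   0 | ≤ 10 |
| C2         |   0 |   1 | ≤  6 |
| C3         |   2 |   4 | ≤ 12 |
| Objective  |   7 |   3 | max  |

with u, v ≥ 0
Minimize: z = 10y1 + 6y2 + 12y3

Subject to:
  C1: -y1 - 2y3 ≤ -7
  C2: -y2 - 4y3 ≤ -3
  y1, y2, y3 ≥ 0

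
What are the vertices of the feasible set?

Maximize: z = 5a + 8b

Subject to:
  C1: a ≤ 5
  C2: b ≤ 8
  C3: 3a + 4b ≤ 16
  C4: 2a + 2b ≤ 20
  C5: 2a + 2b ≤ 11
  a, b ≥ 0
Each vertex is the intersection of two constraint boundaries that also satisfies all remaining constraints:
  a = 0 and b = 0 → (0, 0)
  a = 5 and b = 0 → (5, 0)
  a = 5 and 3a + 4b = 16 → (5, 0.25)
  3a + 4b = 16 and a = 0 → (0, 4)

Vertices: (0, 0), (5, 0), (5, 0.25), (0, 4)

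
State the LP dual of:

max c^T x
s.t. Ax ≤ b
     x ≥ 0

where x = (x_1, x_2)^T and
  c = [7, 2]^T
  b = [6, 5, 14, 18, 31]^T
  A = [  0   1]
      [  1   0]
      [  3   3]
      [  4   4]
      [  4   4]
Minimize: z = 6y1 + 5y2 + 14y3 + 18y4 + 31y5

Subject to:
  C1: -y2 - 3y3 - 4y4 - 4y5 ≤ -7
  C2: -y1 - 3y3 - 4y4 - 4y5 ≤ -2
  y1, y2, y3, y4, y5 ≥ 0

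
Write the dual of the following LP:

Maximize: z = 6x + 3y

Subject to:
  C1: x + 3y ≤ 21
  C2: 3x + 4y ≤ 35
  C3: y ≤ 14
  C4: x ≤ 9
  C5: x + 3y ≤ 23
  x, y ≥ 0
Minimize: z = 21y1 + 35y2 + 14y3 + 9y4 + 23y5

Subject to:
  C1: -y1 - 3y2 - y4 - y5 ≤ -6
  C2: -3y1 - 4y2 - y3 - 3y5 ≤ -3
  y1, y2, y3, y4, y5 ≥ 0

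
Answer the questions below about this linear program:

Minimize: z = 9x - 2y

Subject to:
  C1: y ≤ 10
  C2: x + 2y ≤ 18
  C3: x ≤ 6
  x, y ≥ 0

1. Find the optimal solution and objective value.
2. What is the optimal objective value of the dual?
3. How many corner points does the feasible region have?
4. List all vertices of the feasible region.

1. x = 0, y = 9, z = -18
2. -18 (by strong duality, equal to the primal optimum)
3. 4
4. (0, 0), (6, 0), (6, 6), (0, 9)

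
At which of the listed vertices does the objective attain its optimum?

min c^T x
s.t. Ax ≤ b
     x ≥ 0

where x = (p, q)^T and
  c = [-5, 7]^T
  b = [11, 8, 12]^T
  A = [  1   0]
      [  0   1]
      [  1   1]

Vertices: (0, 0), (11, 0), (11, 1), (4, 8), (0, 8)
(11, 0) with z = -55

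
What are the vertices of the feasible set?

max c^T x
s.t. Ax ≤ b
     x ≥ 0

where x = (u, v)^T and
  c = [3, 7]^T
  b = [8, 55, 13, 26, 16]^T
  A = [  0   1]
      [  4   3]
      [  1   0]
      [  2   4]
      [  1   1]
Each vertex is the intersection of two constraint boundaries that also satisfies all remaining constraints:
  u = 0 and v = 0 → (0, 0)
  u = 13 and 2u + 4v = 26 → (13, 0)
  2u + 4v = 26 and u = 0 → (0, 6.5)

Vertices: (0, 0), (13, 0), (0, 6.5)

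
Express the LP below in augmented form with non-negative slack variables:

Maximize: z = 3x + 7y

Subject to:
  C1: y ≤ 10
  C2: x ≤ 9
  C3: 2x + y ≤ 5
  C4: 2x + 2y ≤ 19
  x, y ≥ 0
max z = 3x + 7y

s.t.
  y + s1 = 10
  x + s2 = 9
  2x + y + s3 = 5
  2x + 2y + s4 = 19
  x, y, s1, s2, s3, s4 ≥ 0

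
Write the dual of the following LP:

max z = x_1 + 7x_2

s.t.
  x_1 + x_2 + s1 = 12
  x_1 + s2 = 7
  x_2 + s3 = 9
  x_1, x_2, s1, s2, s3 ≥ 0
Minimize: z = 12y1 + 7y2 + 9y3

Subject to:
  C1: -y1 - y2 ≤ -1
  C2: -y1 - y3 ≤ -7
  y1, y2, y3 ≥ 0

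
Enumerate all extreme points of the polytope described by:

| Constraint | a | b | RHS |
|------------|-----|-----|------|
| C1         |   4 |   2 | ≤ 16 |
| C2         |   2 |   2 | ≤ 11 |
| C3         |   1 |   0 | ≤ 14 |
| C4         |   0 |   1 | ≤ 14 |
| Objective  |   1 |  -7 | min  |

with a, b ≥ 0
Each vertex is the intersection of two constraint boundaries that also satisfies all remaining constraints:
  a = 0 and b = 0 → (0, 0)
  4a + 2b = 16 and b = 0 → (4, 0)
  4a + 2b = 16 and 2a + 2b = 11 → (2.5, 3)
  2a + 2b = 11 and a = 0 → (0, 5.5)

Vertices: (0, 0), (4, 0), (2.5, 3), (0, 5.5)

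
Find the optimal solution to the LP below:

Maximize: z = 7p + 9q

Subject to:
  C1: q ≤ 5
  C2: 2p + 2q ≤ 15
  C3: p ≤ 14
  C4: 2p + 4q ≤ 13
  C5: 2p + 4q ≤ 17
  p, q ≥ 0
p = 6.5, q = 0, z = 45.5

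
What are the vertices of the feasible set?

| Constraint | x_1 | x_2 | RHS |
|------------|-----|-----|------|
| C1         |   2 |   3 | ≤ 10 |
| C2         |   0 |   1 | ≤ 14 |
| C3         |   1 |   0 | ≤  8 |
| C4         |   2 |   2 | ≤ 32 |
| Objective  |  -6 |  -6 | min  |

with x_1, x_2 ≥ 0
Each vertex is the intersection of two constraint boundaries that also satisfies all remaining constraints:
  x_1 = 0 and x_2 = 0 → (0, 0)
  2x_1 + 3x_2 = 10 and x_2 = 0 → (5, 0)
  2x_1 + 3x_2 = 10 and x_1 = 0 → (0, 3.333)

Vertices: (0, 0), (5, 0), (0, 3.333)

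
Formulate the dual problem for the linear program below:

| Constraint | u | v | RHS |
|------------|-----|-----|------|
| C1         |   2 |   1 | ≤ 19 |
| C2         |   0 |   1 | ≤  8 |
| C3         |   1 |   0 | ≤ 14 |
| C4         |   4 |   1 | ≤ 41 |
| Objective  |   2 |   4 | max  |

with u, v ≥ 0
Minimize: z = 19y1 + 8y2 + 14y3 + 41y4

Subject to:
  C1: -2y1 - y3 - 4y4 ≤ -2
  C2: -y1 - y2 - y4 ≤ -4
  y1, y2, y3, y4 ≥ 0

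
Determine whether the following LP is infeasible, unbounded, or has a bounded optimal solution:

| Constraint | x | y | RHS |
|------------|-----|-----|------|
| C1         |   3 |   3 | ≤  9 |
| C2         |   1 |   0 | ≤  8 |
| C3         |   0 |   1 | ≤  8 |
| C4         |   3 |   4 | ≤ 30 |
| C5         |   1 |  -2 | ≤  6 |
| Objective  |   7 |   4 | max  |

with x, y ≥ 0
The point (3, 0) satisfies every constraint, so the LP is feasible; the constraints give x ≤ 8 and y ≤ 8, which with x, y ≥ 0 keep the feasible region inside a bounded box. A feasible, bounded LP attains a finite optimum at a vertex.

Evaluating z = 7x + 4y at each vertex:
  (0, 0): z = 0
  (3, 0): z = 21
  (0, 3): z = 12

The LP has an optimal solution: (3, 0) with z = 21.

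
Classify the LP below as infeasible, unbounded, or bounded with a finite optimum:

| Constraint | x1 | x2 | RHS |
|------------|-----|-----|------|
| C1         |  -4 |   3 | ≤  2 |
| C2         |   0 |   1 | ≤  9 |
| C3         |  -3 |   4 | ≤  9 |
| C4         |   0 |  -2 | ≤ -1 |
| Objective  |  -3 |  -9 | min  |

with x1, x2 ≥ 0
Feasible point: (1, 1) satisfies every constraint, so the LP is feasible.
Direction d = (1, 0): for each constraint row a, a·d ≤ 0 —
  (-4)(1) + (3)(0) = -4 ≤ 0
  (0)(1) + (1)(0) = 0 ≤ 0
  (-3)(1) + (4)(0) = -3 ≤ 0
  (0)(1) + (-2)(0) = 0 ≤ 0
and d ≥ 0, so (1, 1) + t·d stays feasible for every t ≥ 0. Along this ray z = -3x1 - 9x2 changes by -3 per unit t, so z → −∞.

Unbounded — the objective can decrease without bound over the feasible region.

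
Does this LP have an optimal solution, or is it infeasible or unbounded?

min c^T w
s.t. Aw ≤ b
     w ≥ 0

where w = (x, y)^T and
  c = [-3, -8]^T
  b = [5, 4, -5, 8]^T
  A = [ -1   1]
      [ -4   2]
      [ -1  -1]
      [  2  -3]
Feasible point: (1, 4) satisfies every constraint, so the LP is feasible.
Direction d = (1, 1): for each constraint row a, a·d ≤ 0 —
  (-1)(1) + (1)(1) = 0 ≤ 0
  (-4)(1) + (2)(1) = -2 ≤ 0
  (-1)(1) + (-1)(1) = -2 ≤ 0
  (2)(1) + (-3)(1) = -1 ≤ 0
and d ≥ 0, so (1, 4) + t·d stays feasible for every t ≥ 0. Along this ray z = -3x - 8y changes by -11 per unit t, so z → −∞.

The LP is unbounded; z can be made arbitrarily small.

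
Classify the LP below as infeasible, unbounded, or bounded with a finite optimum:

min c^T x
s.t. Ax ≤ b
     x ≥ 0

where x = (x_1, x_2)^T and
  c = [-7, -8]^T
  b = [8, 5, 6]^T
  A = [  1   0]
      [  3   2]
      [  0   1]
The point (0, 2.5) satisfies every constraint, so the LP is feasible; the constraints give x_1 ≤ 8 and x_2 ≤ 6, which with x_1, x_2 ≥ 0 keep the feasible region inside a bounded box. A feasible, bounded LP attains a finite optimum at a vertex.

Evaluating z = -7x_1 - 8x_2 at each vertex:
  (0, 0): z = 0
  (1.667, 0): z = -11.67
  (0, 2.5): z = -20

The LP has an optimal solution: (0, 2.5) with z = -20.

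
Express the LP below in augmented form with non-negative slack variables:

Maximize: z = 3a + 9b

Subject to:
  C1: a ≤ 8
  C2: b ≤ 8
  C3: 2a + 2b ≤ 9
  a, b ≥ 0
max z = 3a + 9b

s.t.
  a + s1 = 8
  b + s2 = 8
  2a + 2b + s3 = 9
  a, b, s1, s2, s3 ≥ 0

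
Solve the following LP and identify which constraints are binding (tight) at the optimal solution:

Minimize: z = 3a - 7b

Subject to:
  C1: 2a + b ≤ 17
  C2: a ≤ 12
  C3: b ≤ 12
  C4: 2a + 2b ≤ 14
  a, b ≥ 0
Optimal: a = 0, b = 7
Binding: C4, a ≥ 0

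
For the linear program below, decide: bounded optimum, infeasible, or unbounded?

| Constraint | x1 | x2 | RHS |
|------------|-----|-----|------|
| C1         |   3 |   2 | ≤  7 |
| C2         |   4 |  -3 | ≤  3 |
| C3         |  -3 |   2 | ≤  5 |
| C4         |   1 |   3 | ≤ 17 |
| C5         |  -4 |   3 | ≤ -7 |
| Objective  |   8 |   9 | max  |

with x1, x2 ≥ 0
C2 requires 4x1 - 3x2 ≤ 3, while C5 (-4x1 + 3x2 ≤ -7) is equivalent to 4x1 - 3x2 ≥ 7. Together they would need 7 ≤ 4x1 - 3x2 ≤ 3, which is impossible since 7 > 3. No point satisfies all constraints.

The feasible region is empty; the LP is infeasible.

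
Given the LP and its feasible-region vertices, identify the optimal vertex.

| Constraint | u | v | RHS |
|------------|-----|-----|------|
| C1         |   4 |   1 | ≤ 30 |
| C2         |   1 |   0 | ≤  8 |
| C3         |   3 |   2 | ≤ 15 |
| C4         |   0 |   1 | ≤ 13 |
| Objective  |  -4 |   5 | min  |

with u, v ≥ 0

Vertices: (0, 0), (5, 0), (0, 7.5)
(5, 0) with z = -20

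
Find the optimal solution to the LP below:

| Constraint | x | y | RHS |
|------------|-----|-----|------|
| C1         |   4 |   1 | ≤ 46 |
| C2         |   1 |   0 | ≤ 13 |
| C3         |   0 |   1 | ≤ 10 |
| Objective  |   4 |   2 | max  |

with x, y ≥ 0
Each vertex is the intersection of two constraint boundaries that also satisfies all remaining constraints:
  x = 0 and y = 0 → (0, 0)
  4x + y = 46 and y = 0 → (11.5, 0)
  4x + y = 46 and y = 10 → (9, 10)
  y = 10 and x = 0 → (0, 10)

Evaluating z = 4x + 2y at each vertex:
  (0, 0): z = 0
  (11.5, 0): z = 46
  (9, 10): z = 56
  (0, 10): z = 20

The maximum is at (9, 10) with z = 56.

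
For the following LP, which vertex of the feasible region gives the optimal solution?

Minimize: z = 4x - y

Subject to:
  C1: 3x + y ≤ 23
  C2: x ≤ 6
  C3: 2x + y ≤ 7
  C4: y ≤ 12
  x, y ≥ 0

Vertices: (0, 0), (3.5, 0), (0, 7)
Evaluating z = 4x - y at each vertex:
  (0, 0): z = 0
  (3.5, 0): z = 14
  (0, 7): z = -7

The smallest value is z = -7, attained at (0, 7).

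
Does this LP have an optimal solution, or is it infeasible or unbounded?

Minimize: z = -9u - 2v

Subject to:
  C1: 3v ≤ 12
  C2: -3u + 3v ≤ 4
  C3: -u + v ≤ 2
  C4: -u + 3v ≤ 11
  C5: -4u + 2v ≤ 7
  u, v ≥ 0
Feasible point: (0, 0) satisfies every constraint, so the LP is feasible.
Direction d = (1, 0): for each constraint row a, a·d ≤ 0 —
  (0)(1) + (3)(0) = 0 ≤ 0
  (-3)(1) + (3)(0) = -3 ≤ 0
  (-1)(1) + (1)(0) = -1 ≤ 0
  (-1)(1) + (3)(0) = -1 ≤ 0
  (-4)(1) + (2)(0) = -4 ≤ 0
and d ≥ 0, so (0, 0) + t·d stays feasible for every t ≥ 0. Along this ray z = -9u - 2v changes by -9 per unit t, so z → −∞.

Unbounded — the objective can decrease without bound over the feasible region.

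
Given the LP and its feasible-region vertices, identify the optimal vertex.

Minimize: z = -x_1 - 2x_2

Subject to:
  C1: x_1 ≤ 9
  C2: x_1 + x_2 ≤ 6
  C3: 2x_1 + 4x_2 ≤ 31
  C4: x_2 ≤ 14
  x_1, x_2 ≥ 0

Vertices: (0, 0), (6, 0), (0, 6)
(0, 6) with z = -12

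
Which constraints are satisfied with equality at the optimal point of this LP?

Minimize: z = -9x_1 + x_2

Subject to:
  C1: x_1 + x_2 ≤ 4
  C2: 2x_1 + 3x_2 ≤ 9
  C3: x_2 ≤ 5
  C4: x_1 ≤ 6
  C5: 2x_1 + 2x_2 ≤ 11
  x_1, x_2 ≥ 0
Optimal: x_1 = 4, x_2 = 0
Slack at optimum:
  C1: slack = 0 (binding)
  C2: slack = 1
  C3: slack = 5
  C4: slack = 2
  C5: slack = 3
  x_1 ≥ 0: x_1 = 4
  x_2 ≥ 0: x_2 = 0 (binding)
Binding constraints: C1, x_2 ≥ 0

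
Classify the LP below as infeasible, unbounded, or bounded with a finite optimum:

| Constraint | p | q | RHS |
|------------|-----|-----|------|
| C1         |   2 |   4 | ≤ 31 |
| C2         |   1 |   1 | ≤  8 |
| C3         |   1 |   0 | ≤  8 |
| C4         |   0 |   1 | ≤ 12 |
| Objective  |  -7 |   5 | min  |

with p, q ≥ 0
The point (8, 0) satisfies every constraint, so the LP is feasible; the constraints give p ≤ 8 and q ≤ 12, which with p, q ≥ 0 keep the feasible region inside a bounded box. A feasible, bounded LP attains a finite optimum at a vertex.

Bounded optimum: z* = -56 at (8, 0).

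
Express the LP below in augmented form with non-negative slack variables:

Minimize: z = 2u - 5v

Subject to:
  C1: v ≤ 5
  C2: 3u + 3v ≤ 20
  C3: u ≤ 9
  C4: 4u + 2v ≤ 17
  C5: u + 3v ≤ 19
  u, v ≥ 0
min z = 2u - 5v

s.t.
  v + s1 = 5
  3u + 3v + s2 = 20
  u + s3 = 9
  4u + 2v + s4 = 17
  u + 3v + s5 = 19
  u, v, s1, s2, s3, s4, s5 ≥ 0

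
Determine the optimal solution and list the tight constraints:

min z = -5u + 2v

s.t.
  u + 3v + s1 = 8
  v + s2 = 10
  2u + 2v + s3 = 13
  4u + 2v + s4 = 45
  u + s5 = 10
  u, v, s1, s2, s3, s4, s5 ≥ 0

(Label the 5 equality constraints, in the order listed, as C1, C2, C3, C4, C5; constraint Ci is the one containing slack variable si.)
Optimal: u = 6.5, v = 0
Binding: C3, v ≥ 0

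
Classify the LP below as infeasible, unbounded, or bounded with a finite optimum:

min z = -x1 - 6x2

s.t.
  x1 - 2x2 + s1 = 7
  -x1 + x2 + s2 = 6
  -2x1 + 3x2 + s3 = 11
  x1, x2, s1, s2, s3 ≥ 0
Feasible point: (0, 0) satisfies every constraint, so the LP is feasible.
Direction d = (2, 1): for each constraint row a, a·d ≤ 0 —
  (1)(2) + (-2)(1) = 0 ≤ 0
  (-1)(2) + (1)(1) = -1 ≤ 0
  (-2)(2) + (3)(1) = -1 ≤ 0
and d ≥ 0, so (0, 0) + t·d stays feasible for every t ≥ 0. Along this ray z = -x1 - 6x2 changes by -8 per unit t, so z → −∞.

Unbounded — the objective can decrease without bound over the feasible region.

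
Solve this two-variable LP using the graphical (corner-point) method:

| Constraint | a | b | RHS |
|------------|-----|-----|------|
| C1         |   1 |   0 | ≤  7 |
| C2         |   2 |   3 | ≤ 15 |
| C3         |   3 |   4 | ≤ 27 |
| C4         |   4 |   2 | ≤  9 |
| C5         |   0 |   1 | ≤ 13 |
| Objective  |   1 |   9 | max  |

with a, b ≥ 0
Each vertex is the intersection of two constraint boundaries that also satisfies all remaining constraints:
  a = 0 and b = 0 → (0, 0)
  4a + 2b = 9 and b = 0 → (2.25, 0)
  4a + 2b = 9 and a = 0 → (0, 4.5)

Evaluating z = a + 9b at each vertex:
  (0, 0): z = 0
  (2.25, 0): z = 2.25
  (0, 4.5): z = 40.5

The maximum is at (0, 4.5) with z = 40.5.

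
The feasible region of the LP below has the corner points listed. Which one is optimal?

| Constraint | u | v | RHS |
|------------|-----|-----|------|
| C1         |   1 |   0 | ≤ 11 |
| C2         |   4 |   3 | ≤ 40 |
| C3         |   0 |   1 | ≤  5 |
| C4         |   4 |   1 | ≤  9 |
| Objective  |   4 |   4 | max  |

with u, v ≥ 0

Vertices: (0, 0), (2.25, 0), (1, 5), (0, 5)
Evaluating z = 4u + 4v at each vertex:
  (0, 0): z = 0
  (2.25, 0): z = 9
  (1, 5): z = 24
  (0, 5): z = 20

The largest value is z = 24, attained at (1, 5).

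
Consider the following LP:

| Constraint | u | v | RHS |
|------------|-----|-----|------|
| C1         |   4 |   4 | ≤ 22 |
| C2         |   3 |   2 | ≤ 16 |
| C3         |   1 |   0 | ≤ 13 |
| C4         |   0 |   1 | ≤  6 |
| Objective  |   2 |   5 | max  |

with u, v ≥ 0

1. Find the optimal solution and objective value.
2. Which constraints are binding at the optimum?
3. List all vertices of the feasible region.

1. u = 0, v = 5.5, z = 27.5
2. C1, u ≥ 0
3. (0, 0), (5.333, 0), (5, 0.5), (0, 5.5)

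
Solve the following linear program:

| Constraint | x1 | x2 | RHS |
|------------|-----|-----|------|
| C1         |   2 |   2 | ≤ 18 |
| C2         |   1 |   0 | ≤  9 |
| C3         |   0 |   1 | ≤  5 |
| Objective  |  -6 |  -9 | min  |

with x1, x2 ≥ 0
x1 = 4, x2 = 5, z = -69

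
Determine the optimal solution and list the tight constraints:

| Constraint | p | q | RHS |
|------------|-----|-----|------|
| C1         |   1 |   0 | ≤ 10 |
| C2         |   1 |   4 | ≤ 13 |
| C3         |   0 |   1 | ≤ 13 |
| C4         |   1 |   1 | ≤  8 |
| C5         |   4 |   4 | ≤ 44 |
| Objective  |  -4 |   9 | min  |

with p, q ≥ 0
Optimal: p = 8, q = 0
Slack at optimum:
  C1: slack = 2
  C2: slack = 5
  C3: slack = 13
  C4: slack = 0 (binding)
  C5: slack = 12
  p ≥ 0: p = 8
  q ≥ 0: q = 0 (binding)
Binding constraints: C4, q ≥ 0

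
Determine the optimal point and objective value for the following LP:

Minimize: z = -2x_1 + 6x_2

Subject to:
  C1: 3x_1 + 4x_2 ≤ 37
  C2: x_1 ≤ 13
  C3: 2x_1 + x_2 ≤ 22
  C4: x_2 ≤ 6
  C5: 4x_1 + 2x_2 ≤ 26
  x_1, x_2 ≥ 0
Each vertex is the intersection of two constraint boundaries that also satisfies all remaining constraints:
  x_1 = 0 and x_2 = 0 → (0, 0)
  4x_1 + 2x_2 = 26 and x_2 = 0 → (6.5, 0)
  x_2 = 6 and 4x_1 + 2x_2 = 26 → (3.5, 6)
  x_2 = 6 and x_1 = 0 → (0, 6)

Evaluating z = -2x_1 + 6x_2 at each vertex:
  (0, 0): z = 0
  (6.5, 0): z = -13
  (3.5, 6): z = 29
  (0, 6): z = 36

The minimum is at (6.5, 0) with z = -13.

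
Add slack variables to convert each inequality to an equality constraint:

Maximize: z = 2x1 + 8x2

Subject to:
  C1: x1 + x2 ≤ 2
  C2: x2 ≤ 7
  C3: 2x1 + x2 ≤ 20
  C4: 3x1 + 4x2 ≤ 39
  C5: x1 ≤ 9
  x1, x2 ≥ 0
max z = 2x1 + 8x2

s.t.
  x1 + x2 + s1 = 2
  x2 + s2 = 7
  2x1 + x2 + s3 = 20
  3x1 + 4x2 + s4 = 39
  x1 + s5 = 9
  x1, x2, s1, s2, s3, s4, s5 ≥ 0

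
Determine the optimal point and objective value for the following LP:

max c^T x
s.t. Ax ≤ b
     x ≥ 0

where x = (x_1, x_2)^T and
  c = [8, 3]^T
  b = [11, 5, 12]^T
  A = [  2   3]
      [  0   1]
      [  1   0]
x_1 = 5.5, x_2 = 0, z = 44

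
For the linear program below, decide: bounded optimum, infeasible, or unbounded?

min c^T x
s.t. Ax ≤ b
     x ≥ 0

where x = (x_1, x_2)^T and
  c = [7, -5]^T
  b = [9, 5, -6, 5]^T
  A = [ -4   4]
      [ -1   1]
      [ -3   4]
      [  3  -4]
One constraint requires 3x_1 - 4x_2 ≤ 5, while the constraint -3x_1 + 4x_2 ≤ -6 is equivalent to 3x_1 - 4x_2 ≥ 6. Together they would need 6 ≤ 3x_1 - 4x_2 ≤ 5, which is impossible since 6 > 5. No point satisfies all constraints.

The feasible region is empty; the LP is infeasible.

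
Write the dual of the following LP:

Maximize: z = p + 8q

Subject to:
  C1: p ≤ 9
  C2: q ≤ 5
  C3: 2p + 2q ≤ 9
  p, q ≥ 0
Minimize: z = 9y1 + 5y2 + 9y3

Subject to:
  C1: -y1 - 2y3 ≤ -1
  C2: -y2 - 2y3 ≤ -8
  y1, y2, y3 ≥ 0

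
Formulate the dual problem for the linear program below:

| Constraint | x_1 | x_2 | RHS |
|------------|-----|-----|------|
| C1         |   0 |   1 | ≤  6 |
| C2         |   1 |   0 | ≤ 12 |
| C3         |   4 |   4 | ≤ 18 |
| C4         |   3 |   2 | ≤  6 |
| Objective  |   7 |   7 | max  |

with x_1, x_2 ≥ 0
Minimize: z = 6y1 + 12y2 + 18y3 + 6y4

Subject to:
  C1: -y2 - 4y3 - 3y4 ≤ -7
  C2: -y1 - 4y3 - 2y4 ≤ -7
  y1, y2, y3, y4 ≥ 0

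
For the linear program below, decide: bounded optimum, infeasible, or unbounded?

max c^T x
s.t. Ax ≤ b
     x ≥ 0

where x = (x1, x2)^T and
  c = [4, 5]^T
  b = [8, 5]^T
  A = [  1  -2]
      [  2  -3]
Feasible point: (0, 0) satisfies every constraint, so the LP is feasible.
Direction d = (0, 1): for each constraint row a, a·d ≤ 0 —
  (1)(0) + (-2)(1) = -2 ≤ 0
  (2)(0) + (-3)(1) = -3 ≤ 0
and d ≥ 0, so (0, 0) + t·d stays feasible for every t ≥ 0. Along this ray z = 4x1 + 5x2 changes by 5 per unit t, so z → +∞.

The LP is unbounded; z can be made arbitrarily large.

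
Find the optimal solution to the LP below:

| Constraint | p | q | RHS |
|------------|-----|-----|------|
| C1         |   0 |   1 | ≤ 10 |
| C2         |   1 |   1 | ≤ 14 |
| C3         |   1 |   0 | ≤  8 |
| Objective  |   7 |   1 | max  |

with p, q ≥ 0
Each vertex is the intersection of two constraint boundaries that also satisfies all remaining constraints:
  p = 0 and q = 0 → (0, 0)
  p = 8 and q = 0 → (8, 0)
  p + q = 14 and p = 8 → (8, 6)
  q = 10 and p + q = 14 → (4, 10)
  q = 10 and p = 0 → (0, 10)

Evaluating z = 7p + q at each vertex:
  (0, 0): z = 0
  (8, 0): z = 56
  (8, 6): z = 62
  (4, 10): z = 38
  (0, 10): z = 10

The maximum is at (8, 6) with z = 62.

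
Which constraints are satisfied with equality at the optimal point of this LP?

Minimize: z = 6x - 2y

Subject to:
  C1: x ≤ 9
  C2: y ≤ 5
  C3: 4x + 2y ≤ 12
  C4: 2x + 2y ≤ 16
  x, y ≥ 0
Optimal: x = 0, y = 5
Slack at optimum:
  C1: slack = 9
  C2: slack = 0 (binding)
  C3: slack = 2
  C4: slack = 6
  x ≥ 0: x = 0 (binding)
  y ≥ 0: y = 5
Binding constraints: C2, x ≥ 0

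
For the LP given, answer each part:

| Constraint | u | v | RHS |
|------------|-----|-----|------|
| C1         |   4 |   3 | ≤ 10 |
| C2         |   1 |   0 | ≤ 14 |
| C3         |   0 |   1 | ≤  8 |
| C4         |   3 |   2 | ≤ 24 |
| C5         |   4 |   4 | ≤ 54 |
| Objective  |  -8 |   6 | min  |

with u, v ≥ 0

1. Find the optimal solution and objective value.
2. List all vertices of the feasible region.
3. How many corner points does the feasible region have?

1. u = 2.5, v = 0, z = -20
2. (0, 0), (2.5, 0), (0, 3.333)
3. 3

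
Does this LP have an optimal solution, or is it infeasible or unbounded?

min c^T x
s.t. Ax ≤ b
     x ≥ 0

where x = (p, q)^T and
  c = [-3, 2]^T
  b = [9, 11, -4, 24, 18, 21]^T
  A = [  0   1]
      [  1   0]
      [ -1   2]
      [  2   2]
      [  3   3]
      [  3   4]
The point (6, 0) satisfies every constraint, so the LP is feasible; the constraints give p ≤ 11 and q ≤ 9, which with p, q ≥ 0 keep the feasible region inside a bounded box. A feasible, bounded LP attains a finite optimum at a vertex.

Evaluating z = -3p + 2q at each vertex:
  (4, 0): z = -12
  (6, 0): z = -18
  (5.333, 0.6667): z = -14.67

Feasible with finite optimum z* = -18 at (6, 0).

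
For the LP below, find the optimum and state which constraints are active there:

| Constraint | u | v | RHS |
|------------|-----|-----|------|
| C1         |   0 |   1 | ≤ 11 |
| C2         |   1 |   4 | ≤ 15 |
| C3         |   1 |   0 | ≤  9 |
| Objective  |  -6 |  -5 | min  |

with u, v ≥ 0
Optimal: u = 9, v = 1.5
Slack at optimum:
  C1: slack = 9.5
  C2: slack = 0 (binding)
  C3: slack = 0 (binding)
  u ≥ 0: u = 9
  v ≥ 0: v = 1.5
Binding constraints: C2, C3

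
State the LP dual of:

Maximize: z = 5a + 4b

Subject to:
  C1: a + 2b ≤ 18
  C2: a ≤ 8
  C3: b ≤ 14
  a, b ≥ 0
Minimize: z = 18y1 + 8y2 + 14y3

Subject to:
  C1: -y1 - y2 ≤ -5
  C2: -2y1 - y3 ≤ -4
  y1, y2, y3 ≥ 0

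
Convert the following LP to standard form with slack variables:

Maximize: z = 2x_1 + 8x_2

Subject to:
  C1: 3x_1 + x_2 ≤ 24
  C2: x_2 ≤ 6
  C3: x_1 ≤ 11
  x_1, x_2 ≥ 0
max z = 2x_1 + 8x_2

s.t.
  3x_1 + x_2 + s1 = 24
  x_2 + s2 = 6
  x_1 + s3 = 11
  x_1, x_2, s1, s2, s3 ≥ 0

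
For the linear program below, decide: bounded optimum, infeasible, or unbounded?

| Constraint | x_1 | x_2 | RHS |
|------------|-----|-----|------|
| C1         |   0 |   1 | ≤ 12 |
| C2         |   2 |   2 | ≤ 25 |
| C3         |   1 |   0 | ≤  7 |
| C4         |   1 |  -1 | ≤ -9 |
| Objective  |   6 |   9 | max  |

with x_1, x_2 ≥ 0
The point (0.5, 12) satisfies every constraint, so the LP is feasible; the constraints give x_1 ≤ 7 and x_2 ≤ 12, which with x_1, x_2 ≥ 0 keep the feasible region inside a bounded box. A feasible, bounded LP attains a finite optimum at a vertex.

Evaluating z = 6x_1 + 9x_2 at each vertex:
  (0, 9): z = 81
  (1.75, 10.75): z = 107.2
  (0.5, 12): z = 111
  (0, 12): z = 108

Feasible with finite optimum z* = 111 at (0.5, 12).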